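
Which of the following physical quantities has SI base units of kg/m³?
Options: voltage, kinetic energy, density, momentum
Checking the SI base units of each option:
  voltage (V = IR): kg·m²/(s³·A)  ✗
  kinetic energy (E = ½mv²): kg·m²/s²  ✗
  density (ρ = m/V): kg/m³  ✓ matches
  momentum (p = mv): kg·m/s  ✗

Only density has units kg/m³.

Answer: density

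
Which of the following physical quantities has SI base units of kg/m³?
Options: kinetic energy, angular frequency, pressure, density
Checking the SI base units of each option:
  kinetic energy (E = ½mv²): kg·m²/s²  ✗
  angular frequency (ω = 2πf): 1/s  ✗
  pressure (P = F/A): kg/(m·s²)  ✗
  density (ρ = m/V): kg/m³  ✓ matches

Only density has units kg/m³.

Answer: density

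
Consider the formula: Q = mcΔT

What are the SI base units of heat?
Units of each symbol in Q = mcΔT:
  m (mass): kg
  c (specific heat capacity, in J/(kg·K)): m²/(s²·K)
  ΔT (temperature change): K

Multiplying the contributions: [kg] · [m²/(s²·K)] · [K]
Adding exponents of each base unit: kg: 1, m: 2, s: -2
SI base units of heat: kg·m²/s²

Answer: kg·m²/s²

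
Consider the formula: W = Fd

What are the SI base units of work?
Units of each symbol in W = Fd:
  F (force): kg·m/s²
  d (displacement): m

Multiplying the contributions: [kg·m/s²] · [m]
Adding exponents of each base unit: kg: 1, m: 2, s: -2
SI base units of work: kg·m²/s²

Answer: kg·m²/s²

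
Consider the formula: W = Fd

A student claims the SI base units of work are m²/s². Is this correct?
Units of each symbol in W = Fd:
  F (force): kg·m/s²
  d (displacement): m

Multiplying the contributions: [kg·m/s²] · [m]
Adding exponents of each base unit: kg: 1, m: 2, s: -2
SI base units of work: kg·m²/s²

The claimed units m²/s² (exponents m: 2, s: -2) do not match the derived units kg·m²/s² (exponents kg: 1, m: 2, s: -2), so the claim is incorrect.

Answer: No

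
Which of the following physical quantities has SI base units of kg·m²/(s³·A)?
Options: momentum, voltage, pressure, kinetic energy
Checking the SI base units of each option:
  momentum (p = mv): kg·m/s  ✗
  voltage (V = IR): kg·m²/(s³·A)  ✓ matches
  pressure (P = F/A): kg/(m·s²)  ✗
  kinetic energy (E = ½mv²): kg·m²/s²  ✗

Only voltage has units kg·m²/(s³·A).

Answer: voltage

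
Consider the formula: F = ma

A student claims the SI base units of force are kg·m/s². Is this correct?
Units of each symbol in F = ma:
  m (mass): kg
  a (acceleration): m/s²

Multiplying the contributions: [kg] · [m/s²]
Adding exponents of each base unit: kg: 1, m: 1, s: -2
SI base units of force: kg·m/s²

The claimed units kg·m/s² match the derived units, so the claim is correct.

Answer: Yes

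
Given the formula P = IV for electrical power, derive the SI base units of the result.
Units of each symbol in P = IV:
  I (current): A
  V (voltage, in volts): kg·m²/(s³·A)

Multiplying the contributions: [A] · [kg·m²/(s³·A)]
Adding exponents of each base unit: kg: 1, m: 2, s: -3
SI base units of electrical power: kg·m²/s³

Answer: kg·m²/s³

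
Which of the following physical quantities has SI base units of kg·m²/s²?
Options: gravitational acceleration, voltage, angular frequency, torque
Checking the SI base units of each option:
  gravitational acceleration (g = GM/r²): m/s²  ✗
  voltage (V = IR): kg·m²/(s³·A)  ✗
  angular frequency (ω = 2πf): 1/s  ✗
  torque (τ = Fr): kg·m²/s²  ✓ matches

Only torque has units kg·m²/s².

Answer: torque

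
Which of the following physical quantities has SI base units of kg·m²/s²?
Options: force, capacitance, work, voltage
Checking the SI base units of each option:
  force (F = ma): kg·m/s²  ✗
  capacitance (C = Q/V): s⁴·A²/(kg·m²)  ✗
  work (W = Fd): kg·m²/s²  ✓ matches
  voltage (V = IR): kg·m²/(s³·A)  ✗

Only work has units kg·m²/s².

Answer: work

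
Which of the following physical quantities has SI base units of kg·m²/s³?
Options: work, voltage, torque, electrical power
Checking the SI base units of each option:
  work (W = Fd): kg·m²/s²  ✗
  voltage (V = IR): kg·m²/(s³·A)  ✗
  torque (τ = Fr): kg·m²/s²  ✗
  electrical power (P = IV): kg·m²/s³  ✓ matches

Only electrical power has units kg·m²/s³.

Answer: electrical power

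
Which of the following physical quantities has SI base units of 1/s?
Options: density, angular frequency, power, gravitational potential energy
Checking the SI base units of each option:
  density (ρ = m/V): kg/m³  ✗
  angular frequency (ω = 2πf): 1/s  ✓ matches
  power (P = W/t): kg·m²/s³  ✗
  gravitational potential energy (U = -GMm/r): kg·m²/s²  ✗

Only angular frequency has units 1/s.

Answer: angular frequency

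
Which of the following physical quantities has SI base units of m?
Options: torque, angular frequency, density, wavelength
Checking the SI base units of each option:
  torque (τ = Fr): kg·m²/s²  ✗
  angular frequency (ω = 2πf): 1/s  ✗
  density (ρ = m/V): kg/m³  ✗
  wavelength (λ = v/f): m  ✓ matches

Only wavelength has units m.

Answer: wavelength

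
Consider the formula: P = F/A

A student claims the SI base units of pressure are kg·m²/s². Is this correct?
Units of each symbol in P = F/A:
  F (force): kg·m/s²
  A (area): m²  → in the denominator, contributes 1/m²

Multiplying the contributions: [kg·m/s²] · [1/m²]
Adding exponents of each base unit: kg: 1, m: -1, s: -2
SI base units of pressure: kg/(m·s²)

The claimed units kg·m²/s² (exponents kg: 1, m: 2, s: -2) do not match the derived units kg/(m·s²) (exponents kg: 1, m: -1, s: -2), so the claim is incorrect.

Answer: No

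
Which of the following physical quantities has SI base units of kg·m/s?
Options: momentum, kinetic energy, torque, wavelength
Checking the SI base units of each option:
  momentum (p = mv): kg·m/s  ✓ matches
  kinetic energy (E = ½mv²): kg·m²/s²  ✗
  torque (τ = Fr): kg·m²/s²  ✗
  wavelength (λ = v/f): m  ✗

Only momentum has units kg·m/s.

Answer: momentum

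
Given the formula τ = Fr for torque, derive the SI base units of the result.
Units of each symbol in τ = Fr:
  F (force): kg·m/s²
  r (lever arm): m

Multiplying the contributions: [kg·m/s²] · [m]
Adding exponents of each base unit: kg: 1, m: 2, s: -2
SI base units of torque: kg·m²/s²

Answer: kg·m²/s²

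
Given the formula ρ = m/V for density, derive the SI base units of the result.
Units of each symbol in ρ = m/V:
  m (mass): kg
  V (volume): m³  → in the denominator, contributes 1/m³

Multiplying the contributions: [kg] · [1/m³]
Adding exponents of each base unit: kg: 1, m: -3
SI base units of density: kg/m³

Answer: kg/m³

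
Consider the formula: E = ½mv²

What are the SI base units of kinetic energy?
Units of each symbol in E = ½mv²:
  m (mass): kg
  v (speed): m/s  → to the power 2, contributes m²/s²
  The factor ½ is dimensionless.

Multiplying the contributions: [kg] · [m²/s²]
Adding exponents of each base unit: kg: 1, m: 2, s: -2
SI base units of kinetic energy: kg·m²/s²

Answer: kg·m²/s²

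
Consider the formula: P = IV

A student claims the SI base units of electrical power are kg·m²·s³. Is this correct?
Units of each symbol in P = IV:
  I (current): A
  V (voltage, in volts): kg·m²/(s³·A)

Multiplying the contributions: [A] · [kg·m²/(s³·A)]
Adding exponents of each base unit: kg: 1, m: 2, s: -3
SI base units of electrical power: kg·m²/s³

The claimed units kg·m²·s³ (exponents kg: 1, m: 2, s: 3) do not match the derived units kg·m²/s³ (exponents kg: 1, m: 2, s: -3), so the claim is incorrect.

Answer: No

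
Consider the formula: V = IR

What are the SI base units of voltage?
Units of each symbol in V = IR:
  I (current): A
  R (resistance, in ohms): kg·m²/(s³·A²)

Multiplying the contributions: [A] · [kg·m²/(s³·A²)]
Adding exponents of each base unit: kg: 1, m: 2, s: -3, A: -1
SI base units of voltage: kg·m²/(s³·A)

Answer: kg·m²/(s³·A)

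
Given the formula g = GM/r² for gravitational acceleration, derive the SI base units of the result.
Units of each symbol in g = GM/r²:
  G (gravitational constant): m³/(kg·s²)
  M (mass): kg
  r (distance): m  → to the power 2 in the denominator, contributes 1/m²

Multiplying the contributions: [m³/(kg·s²)] · [kg] · [1/m²]
Adding exponents of each base unit: m: 1, s: -2
SI base units of gravitational acceleration: m/s²

Answer: m/s²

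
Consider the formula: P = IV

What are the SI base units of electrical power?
Units of each symbol in P = IV:
  I (current): A
  V (voltage, in volts): kg·m²/(s³·A)

Multiplying the contributions: [A] · [kg·m²/(s³·A)]
Adding exponents of each base unit: kg: 1, m: 2, s: -3
SI base units of electrical power: kg·m²/s³

Answer: kg·m²/s³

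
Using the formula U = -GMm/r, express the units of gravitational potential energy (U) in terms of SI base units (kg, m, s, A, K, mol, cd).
Units of each symbol in U = -GMm/r:
  G (gravitational constant): m³/(kg·s²)
  M (mass): kg
  m (mass): kg
  r (distance): m  → in the denominator, contributes 1/m
  The minus sign does not affect the units.

Multiplying the contributions: [m³/(kg·s²)] · [kg] · [kg] · [1/m]
Adding exponents of each base unit: kg: 1, m: 2, s: -2
SI base units of gravitational potential energy: kg·m²/s²

Answer: kg·m²/s²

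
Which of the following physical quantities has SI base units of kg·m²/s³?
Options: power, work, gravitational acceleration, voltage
Checking the SI base units of each option:
  power (P = W/t): kg·m²/s³  ✓ matches
  work (W = Fd): kg·m²/s²  ✗
  gravitational acceleration (g = GM/r²): m/s²  ✗
  voltage (V = IR): kg·m²/(s³·A)  ✗

Only power has units kg·m²/s³.

Answer: power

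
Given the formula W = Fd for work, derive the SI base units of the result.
Units of each symbol in W = Fd:
  F (force): kg·m/s²
  d (displacement): m

Multiplying the contributions: [kg·m/s²] · [m]
Adding exponents of each base unit: kg: 1, m: 2, s: -2
SI base units of work: kg·m²/s²

Answer: kg·m²/s²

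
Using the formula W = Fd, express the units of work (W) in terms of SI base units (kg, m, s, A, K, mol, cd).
Units of each symbol in W = Fd:
  F (force): kg·m/s²
  d (displacement): m

Multiplying the contributions: [kg·m/s²] · [m]
Adding exponents of each base unit: kg: 1, m: 2, s: -2
SI base units of work: kg·m²/s²

Answer: kg·m²/s²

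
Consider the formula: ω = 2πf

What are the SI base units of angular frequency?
Units of each symbol in ω = 2πf:
  f (frequency): 1/s
  The factor 2π is dimensionless.

Multiplying the contributions: [1/s]
Adding exponents of each base unit: s: -1
SI base units of angular frequency: 1/s

Answer: 1/s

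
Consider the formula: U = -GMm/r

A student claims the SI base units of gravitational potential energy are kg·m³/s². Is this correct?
Units of each symbol in U = -GMm/r:
  G (gravitational constant): m³/(kg·s²)
  M (mass): kg
  m (mass): kg
  r (distance): m  → in the denominator, contributes 1/m
  The minus sign does not affect the units.

Multiplying the contributions: [m³/(kg·s²)] · [kg] · [kg] · [1/m]
Adding exponents of each base unit: kg: 1, m: 2, s: -2
SI base units of gravitational potential energy: kg·m²/s²

The claimed units kg·m³/s² (exponents kg: 1, m: 3, s: -2) do not match the derived units kg·m²/s² (exponents kg: 1, m: 2, s: -2), so the claim is incorrect.

Answer: No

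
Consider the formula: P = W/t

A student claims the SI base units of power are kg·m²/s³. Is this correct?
Units of each symbol in P = W/t:
  W (work): kg·m²/s²
  t (time): s  → in the denominator, contributes 1/s

Multiplying the contributions: [kg·m²/s²] · [1/s]
Adding exponents of each base unit: kg: 1, m: 2, s: -3
SI base units of power: kg·m²/s³

The claimed units kg·m²/s³ match the derived units, so the claim is correct.

Answer: Yes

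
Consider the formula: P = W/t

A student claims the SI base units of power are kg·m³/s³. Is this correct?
Units of each symbol in P = W/t:
  W (work): kg·m²/s²
  t (time): s  → in the denominator, contributes 1/s

Multiplying the contributions: [kg·m²/s²] · [1/s]
Adding exponents of each base unit: kg: 1, m: 2, s: -3
SI base units of power: kg·m²/s³

The claimed units kg·m³/s³ (exponents kg: 1, m: 3, s: -3) do not match the derived units kg·m²/s³ (exponents kg: 1, m: 2, s: -3), so the claim is incorrect.

Answer: No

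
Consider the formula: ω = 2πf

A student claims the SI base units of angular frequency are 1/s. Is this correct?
Units of each symbol in ω = 2πf:
  f (frequency): 1/s
  The factor 2π is dimensionless.

Multiplying the contributions: [1/s]
Adding exponents of each base unit: s: -1
SI base units of angular frequency: 1/s

The claimed units 1/s match the derived units, so the claim is correct.

Answer: Yes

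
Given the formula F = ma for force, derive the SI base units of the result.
Units of each symbol in F = ma:
  m (mass): kg
  a (acceleration): m/s²

Multiplying the contributions: [kg] · [m/s²]
Adding exponents of each base unit: kg: 1, m: 1, s: -2
SI base units of force: kg·m/s²

Answer: kg·m/s²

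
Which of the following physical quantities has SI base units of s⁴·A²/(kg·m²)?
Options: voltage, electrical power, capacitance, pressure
Checking the SI base units of each option:
  voltage (V = IR): kg·m²/(s³·A)  ✗
  electrical power (P = IV): kg·m²/s³  ✗
  capacitance (C = Q/V): s⁴·A²/(kg·m²)  ✓ matches
  pressure (P = F/A): kg/(m·s²)  ✗

Only capacitance has units s⁴·A²/(kg·m²).

Answer: capacitance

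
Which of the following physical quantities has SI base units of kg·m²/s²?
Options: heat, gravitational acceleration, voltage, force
Checking the SI base units of each option:
  heat (Q = mcΔT): kg·m²/s²  ✓ matches
  gravitational acceleration (g = GM/r²): m/s²  ✗
  voltage (V = IR): kg·m²/(s³·A)  ✗
  force (F = ma): kg·m/s²  ✗

Only heat has units kg·m²/s².

Answer: heat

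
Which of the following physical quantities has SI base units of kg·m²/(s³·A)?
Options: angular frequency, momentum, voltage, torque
Checking the SI base units of each option:
  angular frequency (ω = 2πf): 1/s  ✗
  momentum (p = mv): kg·m/s  ✗
  voltage (V = IR): kg·m²/(s³·A)  ✓ matches
  torque (τ = Fr): kg·m²/s²  ✗

Only voltage has units kg·m²/(s³·A).

Answer: voltage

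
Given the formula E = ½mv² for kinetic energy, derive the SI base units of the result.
Units of each symbol in E = ½mv²:
  m (mass): kg
  v (speed): m/s  → to the power 2, contributes m²/s²
  The factor ½ is dimensionless.

Multiplying the contributions: [kg] · [m²/s²]
Adding exponents of each base unit: kg: 1, m: 2, s: -2
SI base units of kinetic energy: kg·m²/s²

Answer: kg·m²/s²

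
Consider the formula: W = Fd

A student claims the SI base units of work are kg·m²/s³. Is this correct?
Units of each symbol in W = Fd:
  F (force): kg·m/s²
  d (displacement): m

Multiplying the contributions: [kg·m/s²] · [m]
Adding exponents of each base unit: kg: 1, m: 2, s: -2
SI base units of work: kg·m²/s²

The claimed units kg·m²/s³ (exponents kg: 1, m: 2, s: -3) do not match the derived units kg·m²/s² (exponents kg: 1, m: 2, s: -2), so the claim is incorrect.

Answer: No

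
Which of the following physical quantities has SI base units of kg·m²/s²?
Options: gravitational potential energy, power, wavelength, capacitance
Checking the SI base units of each option:
  gravitational potential energy (U = -GMm/r): kg·m²/s²  ✓ matches
  power (P = W/t): kg·m²/s³  ✗
  wavelength (λ = v/f): m  ✗
  capacitance (C = Q/V): s⁴·A²/(kg·m²)  ✗

Only gravitational potential energy has units kg·m²/s².

Answer: gravitational potential energy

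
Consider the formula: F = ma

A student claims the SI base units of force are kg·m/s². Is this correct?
Units of each symbol in F = ma:
  m (mass): kg
  a (acceleration): m/s²

Multiplying the contributions: [kg] · [m/s²]
Adding exponents of each base unit: kg: 1, m: 1, s: -2
SI base units of force: kg·m/s²

The claimed units kg·m/s² match the derived units, so the claim is correct.

Answer: Yes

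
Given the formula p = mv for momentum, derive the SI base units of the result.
Units of each symbol in p = mv:
  m (mass): kg
  v (velocity): m/s

Multiplying the contributions: [kg] · [m/s]
Adding exponents of each base unit: kg: 1, m: 1, s: -1
SI base units of momentum: kg·m/s

Answer: kg·m/s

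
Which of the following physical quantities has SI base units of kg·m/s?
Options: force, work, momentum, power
Checking the SI base units of each option:
  force (F = ma): kg·m/s²  ✗
  work (W = Fd): kg·m²/s²  ✗
  momentum (p = mv): kg·m/s  ✓ matches
  power (P = W/t): kg·m²/s³  ✗

Only momentum has units kg·m/s.

Answer: momentum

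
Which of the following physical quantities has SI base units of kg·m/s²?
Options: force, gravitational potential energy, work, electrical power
Checking the SI base units of each option:
  force (F = ma): kg·m/s²  ✓ matches
  gravitational potential energy (U = -GMm/r): kg·m²/s²  ✗
  work (W = Fd): kg·m²/s²  ✗
  electrical power (P = IV): kg·m²/s³  ✗

Only force has units kg·m/s².

Answer: force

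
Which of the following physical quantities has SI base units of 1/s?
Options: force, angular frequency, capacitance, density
Checking the SI base units of each option:
  force (F = ma): kg·m/s²  ✗
  angular frequency (ω = 2πf): 1/s  ✓ matches
  capacitance (C = Q/V): s⁴·A²/(kg·m²)  ✗
  density (ρ = m/V): kg/m³  ✗

Only angular frequency has units 1/s.

Answer: angular frequency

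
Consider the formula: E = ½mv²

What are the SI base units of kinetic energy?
Units of each symbol in E = ½mv²:
  m (mass): kg
  v (speed): m/s  → to the power 2, contributes m²/s²
  The factor ½ is dimensionless.

Multiplying the contributions: [kg] · [m²/s²]
Adding exponents of each base unit: kg: 1, m: 2, s: -2
SI base units of kinetic energy: kg·m²/s²

Answer: kg·m²/s²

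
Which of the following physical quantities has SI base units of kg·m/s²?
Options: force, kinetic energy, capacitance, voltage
Checking the SI base units of each option:
  force (F = ma): kg·m/s²  ✓ matches
  kinetic energy (E = ½mv²): kg·m²/s²  ✗
  capacitance (C = Q/V): s⁴·A²/(kg·m²)  ✗
  voltage (V = IR): kg·m²/(s³·A)  ✗

Only force has units kg·m/s².

Answer: force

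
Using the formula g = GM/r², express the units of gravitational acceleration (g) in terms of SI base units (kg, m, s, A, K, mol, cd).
Units of each symbol in g = GM/r²:
  G (gravitational constant): m³/(kg·s²)
  M (mass): kg
  r (distance): m  → to the power 2 in the denominator, contributes 1/m²

Multiplying the contributions: [m³/(kg·s²)] · [kg] · [1/m²]
Adding exponents of each base unit: m: 1, s: -2
SI base units of gravitational acceleration: m/s²

Answer: m/s²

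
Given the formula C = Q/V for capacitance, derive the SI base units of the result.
Units of each symbol in C = Q/V:
  Q (charge, in coulombs): s·A
  V (voltage, in volts): kg·m²/(s³·A)  → in the denominator, contributes s³·A/(kg·m²)

Multiplying the contributions: [s·A] · [s³·A/(kg·m²)]
Adding exponents of each base unit: kg: -1, m: -2, s: 4, A: 2
SI base units of capacitance: s⁴·A²/(kg·m²)

Answer: s⁴·A²/(kg·m²)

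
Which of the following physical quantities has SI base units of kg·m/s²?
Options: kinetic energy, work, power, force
Checking the SI base units of each option:
  kinetic energy (E = ½mv²): kg·m²/s²  ✗
  work (W = Fd): kg·m²/s²  ✗
  power (P = W/t): kg·m²/s³  ✗
  force (F = ma): kg·m/s²  ✓ matches

Only force has units kg·m/s².

Answer: force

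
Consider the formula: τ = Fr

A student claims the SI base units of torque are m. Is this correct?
Units of each symbol in τ = Fr:
  F (force): kg·m/s²
  r (lever arm): m

Multiplying the contributions: [kg·m/s²] · [m]
Adding exponents of each base unit: kg: 1, m: 2, s: -2
SI base units of torque: kg·m²/s²

The claimed units m (exponents m: 1) do not match the derived units kg·m²/s² (exponents kg: 1, m: 2, s: -2), so the claim is incorrect.

Answer: No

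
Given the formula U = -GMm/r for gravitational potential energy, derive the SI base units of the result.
Units of each symbol in U = -GMm/r:
  G (gravitational constant): m³/(kg·s²)
  M (mass): kg
  m (mass): kg
  r (distance): m  → in the denominator, contributes 1/m
  The minus sign does not affect the units.

Multiplying the contributions: [m³/(kg·s²)] · [kg] · [kg] · [1/m]
Adding exponents of each base unit: kg: 1, m: 2, s: -2
SI base units of gravitational potential energy: kg·m²/s²

Answer: kg·m²/s²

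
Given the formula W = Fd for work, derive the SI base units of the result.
Units of each symbol in W = Fd:
  F (force): kg·m/s²
  d (displacement): m

Multiplying the contributions: [kg·m/s²] · [m]
Adding exponents of each base unit: kg: 1, m: 2, s: -2
SI base units of work: kg·m²/s²

Answer: kg·m²/s²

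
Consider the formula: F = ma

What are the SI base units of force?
Units of each symbol in F = ma:
  m (mass): kg
  a (acceleration): m/s²

Multiplying the contributions: [kg] · [m/s²]
Adding exponents of each base unit: kg: 1, m: 1, s: -2
SI base units of force: kg·m/s²

Answer: kg·m/s²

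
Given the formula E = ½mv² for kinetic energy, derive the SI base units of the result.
Units of each symbol in E = ½mv²:
  m (mass): kg
  v (speed): m/s  → to the power 2, contributes m²/s²
  The factor ½ is dimensionless.

Multiplying the contributions: [kg] · [m²/s²]
Adding exponents of each base unit: kg: 1, m: 2, s: -2
SI base units of kinetic energy: kg·m²/s²

Answer: kg·m²/s²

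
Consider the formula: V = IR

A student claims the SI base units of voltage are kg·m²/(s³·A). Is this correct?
Units of each symbol in V = IR:
  I (current): A
  R (resistance, in ohms): kg·m²/(s³·A²)

Multiplying the contributions: [A] · [kg·m²/(s³·A²)]
Adding exponents of each base unit: kg: 1, m: 2, s: -3, A: -1
SI base units of voltage: kg·m²/(s³·A)

The claimed units kg·m²/(s³·A) match the derived units, so the claim is correct.

Answer: Yes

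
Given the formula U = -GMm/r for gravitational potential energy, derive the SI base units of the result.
Units of each symbol in U = -GMm/r:
  G (gravitational constant): m³/(kg·s²)
  M (mass): kg
  m (mass): kg
  r (distance): m  → in the denominator, contributes 1/m
  The minus sign does not affect the units.

Multiplying the contributions: [m³/(kg·s²)] · [kg] · [kg] · [1/m]
Adding exponents of each base unit: kg: 1, m: 2, s: -2
SI base units of gravitational potential energy: kg·m²/s²

Answer: kg·m²/s²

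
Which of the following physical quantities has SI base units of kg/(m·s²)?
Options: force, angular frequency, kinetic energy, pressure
Checking the SI base units of each option:
  force (F = ma): kg·m/s²  ✗
  angular frequency (ω = 2πf): 1/s  ✗
  kinetic energy (E = ½mv²): kg·m²/s²  ✗
  pressure (P = F/A): kg/(m·s²)  ✓ matches

Only pressure has units kg/(m·s²).

Answer: pressure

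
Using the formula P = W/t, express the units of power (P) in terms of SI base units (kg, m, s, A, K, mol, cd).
Units of each symbol in P = W/t:
  W (work): kg·m²/s²
  t (time): s  → in the denominator, contributes 1/s

Multiplying the contributions: [kg·m²/s²] · [1/s]
Adding exponents of each base unit: kg: 1, m: 2, s: -3
SI base units of power: kg·m²/s³

Answer: kg·m²/s³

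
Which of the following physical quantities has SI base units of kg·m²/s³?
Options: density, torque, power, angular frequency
Checking the SI base units of each option:
  density (ρ = m/V): kg/m³  ✗
  torque (τ = Fr): kg·m²/s²  ✗
  power (P = W/t): kg·m²/s³  ✓ matches
  angular frequency (ω = 2πf): 1/s  ✗

Only power has units kg·m²/s³.

Answer: power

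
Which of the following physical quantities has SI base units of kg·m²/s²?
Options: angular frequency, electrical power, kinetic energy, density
Checking the SI base units of each option:
  angular frequency (ω = 2πf): 1/s  ✗
  electrical power (P = IV): kg·m²/s³  ✗
  kinetic energy (E = ½mv²): kg·m²/s²  ✓ matches
  density (ρ = m/V): kg/m³  ✗

Only kinetic energy has units kg·m²/s².

Answer: kinetic energy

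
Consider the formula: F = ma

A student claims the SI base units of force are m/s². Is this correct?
Units of each symbol in F = ma:
  m (mass): kg
  a (acceleration): m/s²

Multiplying the contributions: [kg] · [m/s²]
Adding exponents of each base unit: kg: 1, m: 1, s: -2
SI base units of force: kg·m/s²

The claimed units m/s² (exponents m: 1, s: -2) do not match the derived units kg·m/s² (exponents kg: 1, m: 1, s: -2), so the claim is incorrect.

Answer: No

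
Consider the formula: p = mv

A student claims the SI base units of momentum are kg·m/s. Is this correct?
Units of each symbol in p = mv:
  m (mass): kg
  v (velocity): m/s

Multiplying the contributions: [kg] · [m/s]
Adding exponents of each base unit: kg: 1, m: 1, s: -1
SI base units of momentum: kg·m/s

The claimed units kg·m/s match the derived units, so the claim is correct.

Answer: Yes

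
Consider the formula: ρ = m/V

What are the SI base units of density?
Units of each symbol in ρ = m/V:
  m (mass): kg
  V (volume): m³  → in the denominator, contributes 1/m³

Multiplying the contributions: [kg] · [1/m³]
Adding exponents of each base unit: kg: 1, m: -3
SI base units of density: kg/m³

Answer: kg/m³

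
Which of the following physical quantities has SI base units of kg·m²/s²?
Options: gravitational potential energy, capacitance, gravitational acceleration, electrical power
Checking the SI base units of each option:
  gravitational potential energy (U = -GMm/r): kg·m²/s²  ✓ matches
  capacitance (C = Q/V): s⁴·A²/(kg·m²)  ✗
  gravitational acceleration (g = GM/r²): m/s²  ✗
  electrical power (P = IV): kg·m²/s³  ✗

Only gravitational potential energy has units kg·m²/s².

Answer: gravitational potential energy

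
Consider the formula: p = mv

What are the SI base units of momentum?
Units of each symbol in p = mv:
  m (mass): kg
  v (velocity): m/s

Multiplying the contributions: [kg] · [m/s]
Adding exponents of each base unit: kg: 1, m: 1, s: -1
SI base units of momentum: kg·m/s

Answer: kg·m/s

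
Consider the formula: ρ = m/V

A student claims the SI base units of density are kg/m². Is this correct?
Units of each symbol in ρ = m/V:
  m (mass): kg
  V (volume): m³  → in the denominator, contributes 1/m³

Multiplying the contributions: [kg] · [1/m³]
Adding exponents of each base unit: kg: 1, m: -3
SI base units of density: kg/m³

The claimed units kg/m² (exponents kg: 1, m: -2) do not match the derived units kg/m³ (exponents kg: 1, m: -3), so the claim is incorrect.

Answer: No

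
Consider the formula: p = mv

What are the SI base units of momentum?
Units of each symbol in p = mv:
  m (mass): kg
  v (velocity): m/s

Multiplying the contributions: [kg] · [m/s]
Adding exponents of each base unit: kg: 1, m: 1, s: -1
SI base units of momentum: kg·m/s

Answer: kg·m/s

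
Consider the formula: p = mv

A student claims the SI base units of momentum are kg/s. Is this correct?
Units of each symbol in p = mv:
  m (mass): kg
  v (velocity): m/s

Multiplying the contributions: [kg] · [m/s]
Adding exponents of each base unit: kg: 1, m: 1, s: -1
SI base units of momentum: kg·m/s

The claimed units kg/s (exponents kg: 1, s: -1) do not match the derived units kg·m/s (exponents kg: 1, m: 1, s: -1), so the claim is incorrect.

Answer: No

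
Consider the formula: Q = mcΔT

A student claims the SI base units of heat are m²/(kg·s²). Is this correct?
Units of each symbol in Q = mcΔT:
  m (mass): kg
  c (specific heat capacity, in J/(kg·K)): m²/(s²·K)
  ΔT (temperature change): K

Multiplying the contributions: [kg] · [m²/(s²·K)] · [K]
Adding exponents of each base unit: kg: 1, m: 2, s: -2
SI base units of heat: kg·m²/s²

The claimed units m²/(kg·s²) (exponents kg: -1, m: 2, s: -2) do not match the derived units kg·m²/s² (exponents kg: 1, m: 2, s: -2), so the claim is incorrect.

Answer: No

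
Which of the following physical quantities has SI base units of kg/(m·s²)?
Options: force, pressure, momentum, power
Checking the SI base units of each option:
  force (F = ma): kg·m/s²  ✗
  pressure (P = F/A): kg/(m·s²)  ✓ matches
  momentum (p = mv): kg·m/s  ✗
  power (P = W/t): kg·m²/s³  ✗

Only pressure has units kg/(m·s²).

Answer: pressure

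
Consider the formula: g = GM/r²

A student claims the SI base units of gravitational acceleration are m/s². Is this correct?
Units of each symbol in g = GM/r²:
  G (gravitational constant): m³/(kg·s²)
  M (mass): kg
  r (distance): m  → to the power 2 in the denominator, contributes 1/m²

Multiplying the contributions: [m³/(kg·s²)] · [kg] · [1/m²]
Adding exponents of each base unit: m: 1, s: -2
SI base units of gravitational acceleration: m/s²

The claimed units m/s² match the derived units, so the claim is correct.

Answer: Yes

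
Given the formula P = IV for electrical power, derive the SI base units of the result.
Units of each symbol in P = IV:
  I (current): A
  V (voltage, in volts): kg·m²/(s³·A)

Multiplying the contributions: [A] · [kg·m²/(s³·A)]
Adding exponents of each base unit: kg: 1, m: 2, s: -3
SI base units of electrical power: kg·m²/s³

Answer: kg·m²/s³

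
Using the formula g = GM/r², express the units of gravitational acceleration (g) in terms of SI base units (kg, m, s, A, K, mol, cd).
Units of each symbol in g = GM/r²:
  G (gravitational constant): m³/(kg·s²)
  M (mass): kg
  r (distance): m  → to the power 2 in the denominator, contributes 1/m²

Multiplying the contributions: [m³/(kg·s²)] · [kg] · [1/m²]
Adding exponents of each base unit: m: 1, s: -2
SI base units of gravitational acceleration: m/s²

Answer: m/s²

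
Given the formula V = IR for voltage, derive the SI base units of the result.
Units of each symbol in V = IR:
  I (current): A
  R (resistance, in ohms): kg·m²/(s³·A²)

Multiplying the contributions: [A] · [kg·m²/(s³·A²)]
Adding exponents of each base unit: kg: 1, m: 2, s: -3, A: -1
SI base units of voltage: kg·m²/(s³·A)

Answer: kg·m²/(s³·A)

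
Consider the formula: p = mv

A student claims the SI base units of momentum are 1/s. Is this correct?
Units of each symbol in p = mv:
  m (mass): kg
  v (velocity): m/s

Multiplying the contributions: [kg] · [m/s]
Adding exponents of each base unit: kg: 1, m: 1, s: -1
SI base units of momentum: kg·m/s

The claimed units 1/s (exponents s: -1) do not match the derived units kg·m/s (exponents kg: 1, m: 1, s: -1), so the claim is incorrect.

Answer: No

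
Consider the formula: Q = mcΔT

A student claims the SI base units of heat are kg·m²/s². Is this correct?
Units of each symbol in Q = mcΔT:
  m (mass): kg
  c (specific heat capacity, in J/(kg·K)): m²/(s²·K)
  ΔT (temperature change): K

Multiplying the contributions: [kg] · [m²/(s²·K)] · [K]
Adding exponents of each base unit: kg: 1, m: 2, s: -2
SI base units of heat: kg·m²/s²

The claimed units kg·m²/s² match the derived units, so the claim is correct.

Answer: Yes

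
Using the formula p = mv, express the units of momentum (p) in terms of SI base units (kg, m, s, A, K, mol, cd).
Units of each symbol in p = mv:
  m (mass): kg
  v (velocity): m/s

Multiplying the contributions: [kg] · [m/s]
Adding exponents of each base unit: kg: 1, m: 1, s: -1
SI base units of momentum: kg·m/s

Answer: kg·m/s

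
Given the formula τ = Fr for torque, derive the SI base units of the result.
Units of each symbol in τ = Fr:
  F (force): kg·m/s²
  r (lever arm): m

Multiplying the contributions: [kg·m/s²] · [m]
Adding exponents of each base unit: kg: 1, m: 2, s: -2
SI base units of torque: kg·m²/s²

Answer: kg·m²/s²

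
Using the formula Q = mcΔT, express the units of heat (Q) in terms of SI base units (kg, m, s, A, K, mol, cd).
Units of each symbol in Q = mcΔT:
  m (mass): kg
  c (specific heat capacity, in J/(kg·K)): m²/(s²·K)
  ΔT (temperature change): K

Multiplying the contributions: [kg] · [m²/(s²·K)] · [K]
Adding exponents of each base unit: kg: 1, m: 2, s: -2
SI base units of heat: kg·m²/s²

Answer: kg·m²/s²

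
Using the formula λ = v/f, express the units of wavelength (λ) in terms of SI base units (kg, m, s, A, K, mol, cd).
Units of each symbol in λ = v/f:
  v (wave speed): m/s
  f (frequency): 1/s  → in the denominator, contributes s

Multiplying the contributions: [m/s] · [s]
Adding exponents of each base unit: m: 1
SI base units of wavelength: m

Answer: m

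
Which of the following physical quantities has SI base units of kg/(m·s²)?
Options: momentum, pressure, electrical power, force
Checking the SI base units of each option:
  momentum (p = mv): kg·m/s  ✗
  pressure (P = F/A): kg/(m·s²)  ✓ matches
  electrical power (P = IV): kg·m²/s³  ✗
  force (F = ma): kg·m/s²  ✗

Only pressure has units kg/(m·s²).

Answer: pressure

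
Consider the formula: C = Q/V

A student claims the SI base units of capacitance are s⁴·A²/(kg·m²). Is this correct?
Units of each symbol in C = Q/V:
  Q (charge, in coulombs): s·A
  V (voltage, in volts): kg·m²/(s³·A)  → in the denominator, contributes s³·A/(kg·m²)

Multiplying the contributions: [s·A] · [s³·A/(kg·m²)]
Adding exponents of each base unit: kg: -1, m: -2, s: 4, A: 2
SI base units of capacitance: s⁴·A²/(kg·m²)

The claimed units s⁴·A²/(kg·m²) match the derived units, so the claim is correct.

Answer: Yes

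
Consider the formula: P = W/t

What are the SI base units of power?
Units of each symbol in P = W/t:
  W (work): kg·m²/s²
  t (time): s  → in the denominator, contributes 1/s

Multiplying the contributions: [kg·m²/s²] · [1/s]
Adding exponents of each base unit: kg: 1, m: 2, s: -3
SI base units of power: kg·m²/s³

Answer: kg·m²/s³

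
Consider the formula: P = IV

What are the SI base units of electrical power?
Units of each symbol in P = IV:
  I (current): A
  V (voltage, in volts): kg·m²/(s³·A)

Multiplying the contributions: [A] · [kg·m²/(s³·A)]
Adding exponents of each base unit: kg: 1, m: 2, s: -3
SI base units of electrical power: kg·m²/s³

Answer: kg·m²/s³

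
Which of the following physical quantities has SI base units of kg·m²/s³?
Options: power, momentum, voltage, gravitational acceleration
Checking the SI base units of each option:
  power (P = W/t): kg·m²/s³  ✓ matches
  momentum (p = mv): kg·m/s  ✗
  voltage (V = IR): kg·m²/(s³·A)  ✗
  gravitational acceleration (g = GM/r²): m/s²  ✗

Only power has units kg·m²/s³.

Answer: power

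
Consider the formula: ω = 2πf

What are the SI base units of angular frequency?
Units of each symbol in ω = 2πf:
  f (frequency): 1/s
  The factor 2π is dimensionless.

Multiplying the contributions: [1/s]
Adding exponents of each base unit: s: -1
SI base units of angular frequency: 1/s

Answer: 1/s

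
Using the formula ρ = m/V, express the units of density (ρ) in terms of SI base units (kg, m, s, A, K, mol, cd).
Units of each symbol in ρ = m/V:
  m (mass): kg
  V (volume): m³  → in the denominator, contributes 1/m³

Multiplying the contributions: [kg] · [1/m³]
Adding exponents of each base unit: kg: 1, m: -3
SI base units of density: kg/m³

Answer: kg/m³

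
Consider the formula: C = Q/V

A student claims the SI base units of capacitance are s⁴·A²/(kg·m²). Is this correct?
Units of each symbol in C = Q/V:
  Q (charge, in coulombs): s·A
  V (voltage, in volts): kg·m²/(s³·A)  → in the denominator, contributes s³·A/(kg·m²)

Multiplying the contributions: [s·A] · [s³·A/(kg·m²)]
Adding exponents of each base unit: kg: -1, m: -2, s: 4, A: 2
SI base units of capacitance: s⁴·A²/(kg·m²)

The claimed units s⁴·A²/(kg·m²) match the derived units, so the claim is correct.

Answer: Yes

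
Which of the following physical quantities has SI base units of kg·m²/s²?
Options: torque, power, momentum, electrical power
Checking the SI base units of each option:
  torque (τ = Fr): kg·m²/s²  ✓ matches
  power (P = W/t): kg·m²/s³  ✗
  momentum (p = mv): kg·m/s  ✗
  electrical power (P = IV): kg·m²/s³  ✗

Only torque has units kg·m²/s².

Answer: torque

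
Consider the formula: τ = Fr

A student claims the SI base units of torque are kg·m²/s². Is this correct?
Units of each symbol in τ = Fr:
  F (force): kg·m/s²
  r (lever arm): m

Multiplying the contributions: [kg·m/s²] · [m]
Adding exponents of each base unit: kg: 1, m: 2, s: -2
SI base units of torque: kg·m²/s²

The claimed units kg·m²/s² match the derived units, so the claim is correct.

Answer: Yes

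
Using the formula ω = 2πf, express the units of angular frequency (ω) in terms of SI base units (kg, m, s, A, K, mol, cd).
Units of each symbol in ω = 2πf:
  f (frequency): 1/s
  The factor 2π is dimensionless.

Multiplying the contributions: [1/s]
Adding exponents of each base unit: s: -1
SI base units of angular frequency: 1/s

Answer: 1/s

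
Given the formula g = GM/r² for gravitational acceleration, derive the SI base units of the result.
Units of each symbol in g = GM/r²:
  G (gravitational constant): m³/(kg·s²)
  M (mass): kg
  r (distance): m  → to the power 2 in the denominator, contributes 1/m²

Multiplying the contributions: [m³/(kg·s²)] · [kg] · [1/m²]
Adding exponents of each base unit: m: 1, s: -2
SI base units of gravitational acceleration: m/s²

Answer: m/s²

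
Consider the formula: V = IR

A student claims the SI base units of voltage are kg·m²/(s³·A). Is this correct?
Units of each symbol in V = IR:
  I (current): A
  R (resistance, in ohms): kg·m²/(s³·A²)

Multiplying the contributions: [A] · [kg·m²/(s³·A²)]
Adding exponents of each base unit: kg: 1, m: 2, s: -3, A: -1
SI base units of voltage: kg·m²/(s³·A)

The claimed units kg·m²/(s³·A) match the derived units, so the claim is correct.

Answer: Yes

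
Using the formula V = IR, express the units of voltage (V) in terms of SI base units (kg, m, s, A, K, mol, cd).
Units of each symbol in V = IR:
  I (current): A
  R (resistance, in ohms): kg·m²/(s³·A²)

Multiplying the contributions: [A] · [kg·m²/(s³·A²)]
Adding exponents of each base unit: kg: 1, m: 2, s: -3, A: -1
SI base units of voltage: kg·m²/(s³·A)

Answer: kg·m²/(s³·A)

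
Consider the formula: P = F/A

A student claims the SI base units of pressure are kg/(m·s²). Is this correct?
Units of each symbol in P = F/A:
  F (force): kg·m/s²
  A (area): m²  → in the denominator, contributes 1/m²

Multiplying the contributions: [kg·m/s²] · [1/m²]
Adding exponents of each base unit: kg: 1, m: -1, s: -2
SI base units of pressure: kg/(m·s²)

The claimed units kg/(m·s²) match the derived units, so the claim is correct.

Answer: Yes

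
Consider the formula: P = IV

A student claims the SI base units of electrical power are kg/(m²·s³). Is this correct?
Units of each symbol in P = IV:
  I (current): A
  V (voltage, in volts): kg·m²/(s³·A)

Multiplying the contributions: [A] · [kg·m²/(s³·A)]
Adding exponents of each base unit: kg: 1, m: 2, s: -3
SI base units of electrical power: kg·m²/s³

The claimed units kg/(m²·s³) (exponents kg: 1, m: -2, s: -3) do not match the derived units kg·m²/s³ (exponents kg: 1, m: 2, s: -3), so the claim is incorrect.

Answer: No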